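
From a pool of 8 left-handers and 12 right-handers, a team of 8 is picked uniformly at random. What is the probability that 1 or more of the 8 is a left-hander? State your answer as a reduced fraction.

8365/8398

There are C(20,8) = 125970 ways to choose the 8.
The complement is all 8 are right-handers: C(12,8) = 495.
Probability = 1 − 495/125970 = 125475/125970 = 8365/8398.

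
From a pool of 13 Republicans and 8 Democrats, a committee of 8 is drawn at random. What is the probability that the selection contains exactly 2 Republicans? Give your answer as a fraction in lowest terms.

There are C(21,8) = 203490 ways to choose 8 from 21.
Selections with exactly 2 Republicans: choose 2 of the 13 Republicans and 6 of the 8 Democrats, C(13,2)·C(8,6) = 78·28 = 2184.
Probability = 2184/203490 = 52/4845.

52/4845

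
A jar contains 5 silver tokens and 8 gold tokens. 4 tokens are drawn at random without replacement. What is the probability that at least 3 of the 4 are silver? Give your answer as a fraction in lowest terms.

17/143

There are C(13,4) = 715 ways to choose the 4.
Favorable selections (at least 3 silver): C(5,3)·C(8,1) + C(5,4)·C(8,0) = 80 + 5 = 85.
Probability = 85/715 = 17/143.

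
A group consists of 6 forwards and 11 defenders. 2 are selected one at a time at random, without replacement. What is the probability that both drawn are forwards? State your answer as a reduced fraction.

Multiply the conditional probabilities at each draw: 6/17 · 5/16 = 30/272 = 15/136.

15/136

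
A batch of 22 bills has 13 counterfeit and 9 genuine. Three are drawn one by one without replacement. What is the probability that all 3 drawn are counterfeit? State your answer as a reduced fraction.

Multiply the conditional probabilities at each draw: 13/22 · 12/21 · 11/20 = 1716/9240 = 13/70.

13/70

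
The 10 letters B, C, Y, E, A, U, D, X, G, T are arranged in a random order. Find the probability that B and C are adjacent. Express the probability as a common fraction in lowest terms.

There are 10! = 3628800 arrangements.
Treat B and C as a block: 9! arrangements of the blocks × 2 orders within the block = 2·362880 = 725760.
Probability = 725760/3628800 = 1/5.

1/5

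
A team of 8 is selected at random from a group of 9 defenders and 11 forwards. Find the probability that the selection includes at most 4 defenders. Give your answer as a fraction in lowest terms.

6677/8398

There are C(20,8) = 125970 ways to choose the 8.
Count the complement (more than 4 defenders): C(9,5)·C(11,3) + C(9,6)·C(11,2) + C(9,7)·C(11,1) + C(9,8)·C(11,0) = 20790 + 4620 + 396 + 9 = 25815.
Probability = 1 − 25815/125970 = 100155/125970 = 6677/8398.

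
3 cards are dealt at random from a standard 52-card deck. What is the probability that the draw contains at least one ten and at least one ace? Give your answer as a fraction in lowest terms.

There are C(52,3) = 22100 possible draws.
By inclusion-exclusion on the complements, draws missing all tens or all aces: C(48,3) + C(48,3) − C(44,3) = 17296 + 17296 − 13244 = 21348.
So draws with at least one of each: 22100 − 21348 = 752, probability 752/22100 = 188/5525.

188/5525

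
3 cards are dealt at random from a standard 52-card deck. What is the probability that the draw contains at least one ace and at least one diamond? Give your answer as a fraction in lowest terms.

There are C(52,3) = 22100 possible draws.
By inclusion-exclusion on the complements, draws missing all aces or all diamonds: C(48,3) + C(39,3) − C(36,3) = 17296 + 9139 − 7140 = 19295.
So draws with at least one of each: 22100 − 19295 = 2805, probability 2805/22100 = 33/260.

33/260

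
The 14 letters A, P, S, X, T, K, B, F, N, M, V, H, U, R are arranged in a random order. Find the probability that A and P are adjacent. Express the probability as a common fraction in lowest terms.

1/7

There are 14! = 87178291200 arrangements.
Treat A and P as a block: 13! arrangements of the blocks × 2 orders within the block = 2·6227020800 = 12454041600.
Probability = 12454041600/87178291200 = 1/7.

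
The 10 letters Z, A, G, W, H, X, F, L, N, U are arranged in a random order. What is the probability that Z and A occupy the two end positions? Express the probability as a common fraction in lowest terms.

There are 10! = 3628800 arrangements.
Place Z and A at the ends in 2 ways, arrange the remaining 8 in 8! = 40320 ways: 2·40320 = 80640.
Probability = 80640/3628800 = 1/45.

1/45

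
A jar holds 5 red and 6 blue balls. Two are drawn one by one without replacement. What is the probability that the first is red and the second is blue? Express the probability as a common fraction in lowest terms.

3/11

Multiply the conditional probabilities at each draw: 5/11 · 6/10 = 30/110 = 3/11.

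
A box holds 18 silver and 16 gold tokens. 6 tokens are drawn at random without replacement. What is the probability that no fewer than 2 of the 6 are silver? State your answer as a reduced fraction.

9252/9889

There are C(34,6) = 1344904 ways to choose the 6.
Count the complement (fewer than 2 silver): C(18,0)·C(16,6) + C(18,1)·C(16,5) = 8008 + 78624 = 86632.
Probability = 1 − 86632/1344904 = 1258272/1344904 = 9252/9889.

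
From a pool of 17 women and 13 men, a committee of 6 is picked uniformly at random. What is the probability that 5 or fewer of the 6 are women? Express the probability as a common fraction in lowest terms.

There are C(30,6) = 593775 ways to choose the 6.
The complement is exactly 6 women: C(17,6)·C(13,0) = 12376.
Probability = 1 − 12376/593775 = 581399/593775 = 6389/6525.

6389/6525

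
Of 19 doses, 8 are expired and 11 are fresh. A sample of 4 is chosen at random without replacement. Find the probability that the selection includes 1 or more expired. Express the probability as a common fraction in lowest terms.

591/646

There are C(19,4) = 3876 ways to choose the 4.
The complement is all 4 are fresh: C(11,4) = 330.
Probability = 1 − 330/3876 = 3546/3876 = 591/646.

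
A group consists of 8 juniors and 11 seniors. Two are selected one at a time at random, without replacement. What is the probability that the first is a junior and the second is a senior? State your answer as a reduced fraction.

Multiply the conditional probabilities at each draw: 8/19 · 11/18 = 88/342 = 44/171.

44/171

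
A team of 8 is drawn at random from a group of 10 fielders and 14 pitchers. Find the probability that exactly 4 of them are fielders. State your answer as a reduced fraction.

6370/22287

Total number of selections: C(24,8) = 735471.
Selections with exactly 4 fielders: choose 4 of the 10 fielders and 4 of the 14 pitchers, C(10,4)·C(14,4) = 210·1001 = 210210.
Probability = 210210/735471 = 6370/22287.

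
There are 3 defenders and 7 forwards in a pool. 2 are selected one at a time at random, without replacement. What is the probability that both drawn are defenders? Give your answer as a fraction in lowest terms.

1/15

Multiply the conditional probabilities at each draw: 3/10 · 2/9 = 6/90 = 1/15.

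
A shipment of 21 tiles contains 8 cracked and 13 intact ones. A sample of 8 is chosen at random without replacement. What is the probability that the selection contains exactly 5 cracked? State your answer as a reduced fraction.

Total number of selections: C(21,8) = 203490.
Selections with exactly 5 cracked: choose 5 of the 8 cracked and 3 of the 13 intact, C(8,5)·C(13,3) = 56·286 = 16016.
Probability = 16016/203490 = 1144/14535.

1144/14535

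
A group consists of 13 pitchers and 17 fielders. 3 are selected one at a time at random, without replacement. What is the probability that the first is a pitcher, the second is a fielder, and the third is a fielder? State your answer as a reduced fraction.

Multiply the conditional probabilities at each draw: 13/30 · 17/29 · 16/28 = 3536/24360 = 442/3045.

442/3045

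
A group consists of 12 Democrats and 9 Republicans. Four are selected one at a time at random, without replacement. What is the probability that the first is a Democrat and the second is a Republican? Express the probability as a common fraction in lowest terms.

9/35

Multiply the conditional probabilities at each draw: 12/21 · 9/20 = 108/420 = 9/35.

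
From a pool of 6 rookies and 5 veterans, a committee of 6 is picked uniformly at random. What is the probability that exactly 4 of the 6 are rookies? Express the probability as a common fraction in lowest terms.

25/77

There are C(11,6) = 462 ways to choose 6 from 11.
Selections with exactly 4 rookies: choose 4 of the 6 rookies and 2 of the 5 veterans, C(6,4)·C(5,2) = 15·10 = 150.
Probability = 150/462 = 25/77.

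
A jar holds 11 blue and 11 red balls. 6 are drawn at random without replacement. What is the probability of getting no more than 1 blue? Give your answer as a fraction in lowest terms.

24/323

Total selections: C(22,6) = 74613.
Favorable selections (no more than 1 blue): C(11,0)·C(11,6) + C(11,1)·C(11,5) = 462 + 5082 = 5544.
Probability = 5544/74613 = 24/323.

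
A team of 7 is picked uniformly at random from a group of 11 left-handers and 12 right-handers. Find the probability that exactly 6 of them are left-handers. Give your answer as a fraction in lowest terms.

There are C(23,7) = 245157 ways to choose 7 from 23.
Selections with exactly 6 left-handers: choose 6 of the 11 left-handers and 1 of the 12 right-handers, C(11,6)·C(12,1) = 462·12 = 5544.
Probability = 5544/245157 = 168/7429.

168/7429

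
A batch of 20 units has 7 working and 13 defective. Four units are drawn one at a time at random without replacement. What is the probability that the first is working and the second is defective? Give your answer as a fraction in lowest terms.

91/380

Multiply the conditional probabilities at each draw: 7/20 · 13/19 = 91/380.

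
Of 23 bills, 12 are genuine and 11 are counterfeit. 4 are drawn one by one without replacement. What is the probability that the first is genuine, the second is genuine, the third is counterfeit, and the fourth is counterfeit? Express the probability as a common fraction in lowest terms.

11/161

Multiply the conditional probabilities at each draw: 12/23 · 11/22 · 11/21 · 10/20 = 14520/212520 = 11/161.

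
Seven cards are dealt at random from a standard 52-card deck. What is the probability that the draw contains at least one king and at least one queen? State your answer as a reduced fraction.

There are C(52,7) = 133784560 possible draws.
By inclusion-exclusion on the complements, draws missing all kings or all queens: C(48,7) + C(48,7) − C(44,7) = 73629072 + 73629072 − 38320568 = 108937576.
So draws with at least one of each: 133784560 − 108937576 = 24846984, probability 24846984/133784560 = 3105873/16723070.

3105873/16723070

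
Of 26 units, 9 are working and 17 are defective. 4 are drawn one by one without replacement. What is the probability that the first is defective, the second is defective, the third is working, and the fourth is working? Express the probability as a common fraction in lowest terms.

Multiply the conditional probabilities at each draw: 17/26 · 16/25 · 9/24 · 8/23 = 19584/358800 = 408/7475.

408/7475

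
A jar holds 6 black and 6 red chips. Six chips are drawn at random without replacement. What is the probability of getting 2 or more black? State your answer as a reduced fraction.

There are C(12,6) = 924 ways to choose the 6.
Count the complement (fewer than 2 black): C(6,0)·C(6,6) + C(6,1)·C(6,5) = 1 + 36 = 37.
Probability = 1 − 37/924 = 887/924.

887/924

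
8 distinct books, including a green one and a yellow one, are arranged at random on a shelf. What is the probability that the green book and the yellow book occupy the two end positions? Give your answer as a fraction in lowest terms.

There are 8! = 40320 arrangements.
Place the green book and the yellow book at the ends in 2 ways, arrange the remaining 6 in 6! = 720 ways: 2·720 = 1440.
Probability = 1440/40320 = 1/28.

1/28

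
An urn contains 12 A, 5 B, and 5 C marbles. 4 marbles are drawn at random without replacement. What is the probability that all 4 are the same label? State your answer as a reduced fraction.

There are C(22,4) = 7315 ways to draw 4 marbles.
All same label: C(12,4) + C(5,4) + C(5,4) = 495 + 5 + 5 = 505.
Probability = 505/7315 = 101/1463.

101/1463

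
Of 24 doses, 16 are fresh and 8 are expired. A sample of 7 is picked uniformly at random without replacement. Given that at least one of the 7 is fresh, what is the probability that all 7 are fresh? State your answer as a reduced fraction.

Work in counts. Selections with at least one fresh: C(24,7) − C(8,7) = 346104 − 8 = 346096.
Of those, selections where all 7 are fresh: C(16,7) = 11440.
Conditional probability = 11440/346096 = 715/21631.

715/21631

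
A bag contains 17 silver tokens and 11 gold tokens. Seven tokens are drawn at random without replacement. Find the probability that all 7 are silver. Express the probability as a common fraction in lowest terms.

There are C(28,7) = 1184040 possible selections.
Selections with all silver: C(17,7) = 19448.
Probability = 19448/1184040 = 17/1035.

17/1035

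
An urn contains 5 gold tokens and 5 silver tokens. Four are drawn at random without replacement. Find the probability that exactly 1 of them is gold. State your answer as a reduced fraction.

The sample space is all 4-subsets of the 10: C(10,4) = 210.
Selections with exactly 1 gold: choose 1 of the 5 gold and 3 of the 5 silver, C(5,1)·C(5,3) = 5·10 = 50.
Probability = 50/210 = 5/21.

5/21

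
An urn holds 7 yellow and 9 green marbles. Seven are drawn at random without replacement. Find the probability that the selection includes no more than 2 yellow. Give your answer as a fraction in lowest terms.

There are C(16,7) = 11440 ways to choose the 7.
Favorable selections (no more than 2 yellow): C(7,0)·C(9,7) + C(7,1)·C(9,6) + C(7,2)·C(9,5) = 36 + 588 + 2646 = 3270.
Probability = 3270/11440 = 327/1144.

327/1144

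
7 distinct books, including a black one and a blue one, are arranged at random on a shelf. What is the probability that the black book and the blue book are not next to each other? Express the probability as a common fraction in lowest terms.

There are 7! = 5040 arrangements.
Arrangements with the black book and the blue book adjacent: 2·6! = 1440.
So not adjacent: 5040 − 1440 = 3600, probability 3600/5040 = 5/7.

5/7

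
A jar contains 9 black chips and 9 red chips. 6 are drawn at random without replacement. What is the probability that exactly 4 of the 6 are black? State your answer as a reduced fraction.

54/221

The sample space is all 6-subsets of the 18: C(18,6) = 18564.
Selections with exactly 4 black: choose 4 of the 9 black and 2 of the 9 red, C(9,4)·C(9,2) = 126·36 = 4536.
Probability = 4536/18564 = 54/221.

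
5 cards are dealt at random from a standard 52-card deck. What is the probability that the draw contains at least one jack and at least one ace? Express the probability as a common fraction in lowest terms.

6509/64974

There are C(52,5) = 2598960 possible draws.
By inclusion-exclusion on the complements, draws missing all jacks or all aces: C(48,5) + C(48,5) − C(44,5) = 1712304 + 1712304 − 1086008 = 2338600.
So draws with at least one of each: 2598960 − 2338600 = 260360, probability 260360/2598960 = 6509/64974.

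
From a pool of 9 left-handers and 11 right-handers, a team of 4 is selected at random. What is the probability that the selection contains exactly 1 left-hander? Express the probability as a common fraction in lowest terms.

Total number of selections: C(20,4) = 4845.
Selections with exactly 1 left-hander: choose 1 of the 9 left-handers and 3 of the 11 right-handers, C(9,1)·C(11,3) = 9·165 = 1485.
Probability = 1485/4845 = 99/323.

99/323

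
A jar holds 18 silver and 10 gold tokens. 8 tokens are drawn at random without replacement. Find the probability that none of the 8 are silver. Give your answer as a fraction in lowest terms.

There are C(28,8) = 3108105 possible selections.
Selections with no silver (all gold): C(10,8) = 45.
Probability = 45/3108105 = 1/69069.

1/69069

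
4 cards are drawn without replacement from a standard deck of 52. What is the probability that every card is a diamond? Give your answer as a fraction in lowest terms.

There are C(52,4) = 270725 possible 4-card hands.
Hands that are all diamonds: C(13,4) = 715.
Probability = 715/270725 = 11/4165.

11/4165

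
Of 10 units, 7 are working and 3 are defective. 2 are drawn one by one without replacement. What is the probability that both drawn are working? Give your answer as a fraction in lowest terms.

Multiply the conditional probabilities at each draw: 7/10 · 6/9 = 42/90 = 7/15.

7/15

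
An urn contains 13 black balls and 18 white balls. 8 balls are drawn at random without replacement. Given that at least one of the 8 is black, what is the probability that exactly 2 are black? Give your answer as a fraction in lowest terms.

Work in counts. Selections with at least one black: C(31,8) − C(18,8) = 7888725 − 43758 = 7844967.
Of those, selections where exactly 2 are black: C(13,2)·C(18,6) = 78·18564 = 1447992.
Conditional probability = 1447992/7844967 = 12376/67051.

12376/67051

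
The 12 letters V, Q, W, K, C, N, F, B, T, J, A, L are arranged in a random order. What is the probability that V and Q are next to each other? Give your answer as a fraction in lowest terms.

There are 12! = 479001600 arrangements.
Treat V and Q as a block: 11! arrangements of the blocks × 2 orders within the block = 2·39916800 = 79833600.
Probability = 79833600/479001600 = 1/6.

1/6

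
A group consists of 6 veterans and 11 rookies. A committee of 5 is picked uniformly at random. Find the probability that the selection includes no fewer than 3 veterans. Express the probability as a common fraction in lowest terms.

There are C(17,5) = 6188 ways to choose the 5.
Favorable selections (no fewer than 3 veterans): C(6,3)·C(11,2) + C(6,4)·C(11,1) + C(6,5)·C(11,0) = 1100 + 165 + 6 = 1271.
Probability = 1271/6188.

1271/6188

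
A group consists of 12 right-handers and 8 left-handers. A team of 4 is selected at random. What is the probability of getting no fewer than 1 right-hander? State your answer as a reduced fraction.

There are C(20,4) = 4845 ways to choose the 4.
Favorable selections (no fewer than 1 right-hander): C(12,1)·C(8,3) + C(12,2)·C(8,2) + C(12,3)·C(8,1) + C(12,4)·C(8,0) = 672 + 1848 + 1760 + 495 = 4775.
Probability = 4775/4845 = 955/969.

955/969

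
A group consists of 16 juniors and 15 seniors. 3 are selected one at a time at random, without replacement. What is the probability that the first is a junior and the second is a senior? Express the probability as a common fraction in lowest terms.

8/31

Multiply the conditional probabilities at each draw: 16/31 · 15/30 = 240/930 = 8/31.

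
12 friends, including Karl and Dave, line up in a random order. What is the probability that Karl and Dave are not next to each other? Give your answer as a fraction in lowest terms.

5/6

There are 12! = 479001600 arrangements.
Arrangements with Karl and Dave adjacent: 2·11! = 79833600.
So not adjacent: 479001600 − 79833600 = 399168000, probability 399168000/479001600 = 5/6.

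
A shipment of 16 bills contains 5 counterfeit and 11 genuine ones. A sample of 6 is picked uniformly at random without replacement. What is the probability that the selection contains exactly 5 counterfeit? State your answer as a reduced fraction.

Total number of selections: C(16,6) = 8008.
Selections with exactly 5 counterfeit: choose 5 of the 5 counterfeit and 1 of the 11 genuine, C(5,5)·C(11,1) = 1·11 = 11.
Probability = 11/8008 = 1/728.

1/728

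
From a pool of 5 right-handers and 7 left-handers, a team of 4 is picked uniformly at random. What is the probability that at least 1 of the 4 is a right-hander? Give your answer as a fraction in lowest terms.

92/99

There are C(12,4) = 495 ways to choose the 4.
The complement is all 4 are left-handers: C(7,4) = 35.
Probability = 1 − 35/495 = 460/495 = 92/99.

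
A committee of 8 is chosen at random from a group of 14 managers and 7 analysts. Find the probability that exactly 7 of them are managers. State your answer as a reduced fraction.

The sample space is all 8-subsets of the 21: C(21,8) = 203490.
Selections with exactly 7 managers: choose 7 of the 14 managers and 1 of the 7 analysts, C(14,7)·C(7,1) = 3432·7 = 24024.
Probability = 24024/203490 = 572/4845.

572/4845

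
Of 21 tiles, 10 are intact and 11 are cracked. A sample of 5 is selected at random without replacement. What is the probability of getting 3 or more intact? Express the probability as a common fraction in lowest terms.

There are C(21,5) = 20349 ways to choose the 5.
Favorable selections (3 or more intact): C(10,3)·C(11,2) + C(10,4)·C(11,1) + C(10,5)·C(11,0) = 6600 + 2310 + 252 = 9162.
Probability = 9162/20349 = 1018/2261.

1018/2261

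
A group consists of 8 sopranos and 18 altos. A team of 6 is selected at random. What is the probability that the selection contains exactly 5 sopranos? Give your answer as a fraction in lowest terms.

72/16445

Total number of selections: C(26,6) = 230230.
Selections with exactly 5 sopranos: choose 5 of the 8 sopranos and 1 of the 18 altos, C(8,5)·C(18,1) = 56·18 = 1008.
Probability = 1008/230230 = 72/16445.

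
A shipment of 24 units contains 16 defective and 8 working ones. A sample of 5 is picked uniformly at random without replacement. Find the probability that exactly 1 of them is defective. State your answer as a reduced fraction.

There are C(24,5) = 42504 ways to choose 5 from 24.
Selections with exactly 1 defective: choose 1 of the 16 defective and 4 of the 8 working, C(16,1)·C(8,4) = 16·70 = 1120.
Probability = 1120/42504 = 20/759.

20/759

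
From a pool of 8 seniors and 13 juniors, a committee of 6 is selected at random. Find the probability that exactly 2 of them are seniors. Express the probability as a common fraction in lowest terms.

The sample space is all 6-subsets of the 21: C(21,6) = 54264.
Selections with exactly 2 seniors: choose 2 of the 8 seniors and 4 of the 13 juniors, C(8,2)·C(13,4) = 28·715 = 20020.
Probability = 20020/54264 = 715/1938.

715/1938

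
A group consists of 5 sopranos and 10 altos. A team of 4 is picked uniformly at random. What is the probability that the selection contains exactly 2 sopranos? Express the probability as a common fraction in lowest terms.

Total number of selections: C(15,4) = 1365.
Selections with exactly 2 sopranos: choose 2 of the 5 sopranos and 2 of the 10 altos, C(5,2)·C(10,2) = 10·45 = 450.
Probability = 450/1365 = 30/91.

30/91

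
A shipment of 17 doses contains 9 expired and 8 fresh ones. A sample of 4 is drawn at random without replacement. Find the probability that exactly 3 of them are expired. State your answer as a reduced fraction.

24/85

The sample space is all 4-subsets of the 17: C(17,4) = 2380.
Selections with exactly 3 expired: choose 3 of the 9 expired and 1 of the 8 fresh, C(9,3)·C(8,1) = 84·8 = 672.
Probability = 672/2380 = 24/85.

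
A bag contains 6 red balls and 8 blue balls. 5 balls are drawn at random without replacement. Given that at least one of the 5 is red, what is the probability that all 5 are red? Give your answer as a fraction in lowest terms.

3/973

Work in counts. Selections with at least one red: C(14,5) − C(8,5) = 2002 − 56 = 1946.
Of those, selections where all 5 are red: C(6,5) = 6.
Conditional probability = 6/1946 = 3/973.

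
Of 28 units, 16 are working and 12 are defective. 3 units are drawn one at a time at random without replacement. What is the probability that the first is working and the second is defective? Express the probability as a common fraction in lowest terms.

16/63

Multiply the conditional probabilities at each draw: 16/28 · 12/27 = 192/756 = 16/63.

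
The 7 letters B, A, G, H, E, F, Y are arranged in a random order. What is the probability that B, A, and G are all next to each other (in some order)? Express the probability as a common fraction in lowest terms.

1/7

There are 7! = 5040 arrangements.
Treat the three as one block: 5! placements × 3! orders within the block = 120·6 = 720.
Probability = 720/5040 = 1/7.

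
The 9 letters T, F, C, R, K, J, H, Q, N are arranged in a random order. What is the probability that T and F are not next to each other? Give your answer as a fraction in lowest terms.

There are 9! = 362880 arrangements.
Arrangements with T and F adjacent: 2·8! = 80640.
So not adjacent: 362880 − 80640 = 282240, probability 282240/362880 = 7/9.

7/9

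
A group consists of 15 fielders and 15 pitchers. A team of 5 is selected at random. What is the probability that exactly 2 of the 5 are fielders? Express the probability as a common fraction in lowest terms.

There are C(30,5) = 142506 ways to choose 5 from 30.
Selections with exactly 2 fielders: choose 2 of the 15 fielders and 3 of the 15 pitchers, C(15,2)·C(15,3) = 105·455 = 47775.
Probability = 47775/142506 = 175/522.

175/522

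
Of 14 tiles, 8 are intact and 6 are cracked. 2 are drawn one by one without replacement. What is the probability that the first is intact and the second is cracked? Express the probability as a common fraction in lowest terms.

Multiply the conditional probabilities at each draw: 8/14 · 6/13 = 48/182 = 24/91.

24/91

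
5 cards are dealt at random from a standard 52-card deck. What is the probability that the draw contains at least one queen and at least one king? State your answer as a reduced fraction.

6509/64974

There are C(52,5) = 2598960 possible draws.
By inclusion-exclusion on the complements, draws missing all queens or all kings: C(48,5) + C(48,5) − C(44,5) = 1712304 + 1712304 − 1086008 = 2338600.
So draws with at least one of each: 2598960 − 2338600 = 260360, probability 260360/2598960 = 6509/64974.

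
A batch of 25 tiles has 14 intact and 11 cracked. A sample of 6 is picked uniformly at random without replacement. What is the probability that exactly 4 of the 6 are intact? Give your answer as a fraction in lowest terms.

143/460

There are C(25,6) = 177100 ways to choose 6 from 25.
Selections with exactly 4 intact: choose 4 of the 14 intact and 2 of the 11 cracked, C(14,4)·C(11,2) = 1001·55 = 55055.
Probability = 55055/177100 = 143/460.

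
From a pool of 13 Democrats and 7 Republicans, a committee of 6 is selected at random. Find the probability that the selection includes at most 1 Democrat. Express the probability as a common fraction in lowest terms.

Total selections: C(20,6) = 38760.
Favorable selections (at most 1 Democrat): C(13,0)·C(7,6) + C(13,1)·C(7,5) = 7 + 273 = 280.
Probability = 280/38760 = 7/969.

7/969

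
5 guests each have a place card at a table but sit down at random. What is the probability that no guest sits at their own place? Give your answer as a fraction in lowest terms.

11/30

There are 5! = 120 seatings.
By inclusion-exclusion, seatings with no fixed points: C(5,0)·5! − C(5,1)·4! + C(5,2)·3! − C(5,3)·2! + C(5,4)·1! − C(5,5)·0! = 44.
Probability = 44/120 = 11/30.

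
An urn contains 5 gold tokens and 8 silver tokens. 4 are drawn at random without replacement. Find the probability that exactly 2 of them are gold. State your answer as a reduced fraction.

56/143

Total number of selections: C(13,4) = 715.
Selections with exactly 2 gold: choose 2 of the 5 gold and 2 of the 8 silver, C(5,2)·C(8,2) = 10·28 = 280.
Probability = 280/715 = 56/143.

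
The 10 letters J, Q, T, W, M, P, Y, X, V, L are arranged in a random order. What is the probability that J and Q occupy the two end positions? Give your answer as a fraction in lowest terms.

1/45

There are 10! = 3628800 arrangements.
Place J and Q at the ends in 2 ways, arrange the remaining 8 in 8! = 40320 ways: 2·40320 = 80640.
Probability = 80640/3628800 = 1/45.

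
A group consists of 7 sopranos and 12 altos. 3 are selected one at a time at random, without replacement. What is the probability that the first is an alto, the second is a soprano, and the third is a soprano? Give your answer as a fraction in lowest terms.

Multiply the conditional probabilities at each draw: 12/19 · 7/18 · 6/17 = 504/5814 = 28/323.

28/323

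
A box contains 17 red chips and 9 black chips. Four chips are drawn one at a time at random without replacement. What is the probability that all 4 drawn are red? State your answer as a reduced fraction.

238/1495

Multiply the conditional probabilities at each draw: 17/26 · 16/25 · 15/24 · 14/23 = 57120/358800 = 238/1495.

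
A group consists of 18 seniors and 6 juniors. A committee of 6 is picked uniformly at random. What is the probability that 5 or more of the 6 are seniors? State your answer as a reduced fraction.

Total selections: C(24,6) = 134596.
Favorable selections (5 or more seniors): C(18,5)·C(6,1) + C(18,6)·C(6,0) = 51408 + 18564 = 69972.
Probability = 69972/134596 = 2499/4807.

2499/4807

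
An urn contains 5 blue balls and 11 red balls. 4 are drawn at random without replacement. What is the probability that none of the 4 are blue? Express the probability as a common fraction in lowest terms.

There are C(16,4) = 1820 possible selections.
Selections with no blue (all red): C(11,4) = 330.
Probability = 330/1820 = 33/182.

33/182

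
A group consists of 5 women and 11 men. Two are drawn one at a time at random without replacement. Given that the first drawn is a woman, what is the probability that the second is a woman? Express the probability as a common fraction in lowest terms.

After removing one woman, 15 remain: 4 women and 11 men.
So the probability the next is a woman is 4/15.

4/15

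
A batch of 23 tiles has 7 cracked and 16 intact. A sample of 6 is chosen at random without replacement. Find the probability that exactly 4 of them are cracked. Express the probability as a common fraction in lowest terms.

200/4807

There are C(23,6) = 100947 ways to choose 6 from 23.
Selections with exactly 4 cracked: choose 4 of the 7 cracked and 2 of the 16 intact, C(7,4)·C(16,2) = 35·120 = 4200.
Probability = 4200/100947 = 200/4807.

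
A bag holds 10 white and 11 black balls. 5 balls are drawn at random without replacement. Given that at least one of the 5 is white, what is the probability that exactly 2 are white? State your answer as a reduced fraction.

Work in counts. Selections with at least one white: C(21,5) − C(11,5) = 20349 − 462 = 19887.
Of those, selections where exactly 2 are white: C(10,2)·C(11,3) = 45·165 = 7425.
Conditional probability = 7425/19887 = 2475/6629.

2475/6629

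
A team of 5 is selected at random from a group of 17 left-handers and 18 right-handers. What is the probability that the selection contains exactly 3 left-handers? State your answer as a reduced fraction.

Total number of selections: C(35,5) = 324632.
Selections with exactly 3 left-handers: choose 3 of the 17 left-handers and 2 of the 18 right-handers, C(17,3)·C(18,2) = 680·153 = 104040.
Probability = 104040/324632 = 765/2387.

765/2387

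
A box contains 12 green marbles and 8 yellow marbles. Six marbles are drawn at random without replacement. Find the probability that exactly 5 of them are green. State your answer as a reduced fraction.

There are C(20,6) = 38760 ways to choose 6 from 20.
Selections with exactly 5 green: choose 5 of the 12 green and 1 of the 8 yellow, C(12,5)·C(8,1) = 792·8 = 6336.
Probability = 6336/38760 = 264/1615.

264/1615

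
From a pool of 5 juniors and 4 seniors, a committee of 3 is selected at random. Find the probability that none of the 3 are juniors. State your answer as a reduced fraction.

There are C(9,3) = 84 possible selections.
Selections with no juniors (all seniors): C(4,3) = 4.
Probability = 4/84 = 1/21.

1/21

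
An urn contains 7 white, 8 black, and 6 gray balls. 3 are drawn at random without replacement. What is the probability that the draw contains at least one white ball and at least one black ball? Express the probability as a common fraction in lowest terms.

There are C(21,3) = 1330 possible draws.
By inclusion-exclusion on the complements, draws missing all white or all black: C(14,3) + C(13,3) − C(6,3) = 364 + 286 − 20 = 630.
So draws with at least one of each: 1330 − 630 = 700, probability 700/1330 = 10/19.

10/19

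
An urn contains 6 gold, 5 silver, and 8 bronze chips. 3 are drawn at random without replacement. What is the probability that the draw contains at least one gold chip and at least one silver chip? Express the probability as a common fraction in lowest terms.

125/323

There are C(19,3) = 969 possible draws.
By inclusion-exclusion on the complements, draws missing all gold or all silver: C(13,3) + C(14,3) − C(8,3) = 286 + 364 − 56 = 594.
So draws with at least one of each: 969 − 594 = 375, probability 375/969 = 125/323.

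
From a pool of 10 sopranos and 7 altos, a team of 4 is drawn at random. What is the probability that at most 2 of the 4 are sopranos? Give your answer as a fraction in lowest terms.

19/34

Total selections: C(17,4) = 2380.
Count the complement (more than 2 sopranos): C(10,3)·C(7,1) + C(10,4)·C(7,0) = 840 + 210 = 1050.
Probability = 1 − 1050/2380 = 1330/2380 = 19/34.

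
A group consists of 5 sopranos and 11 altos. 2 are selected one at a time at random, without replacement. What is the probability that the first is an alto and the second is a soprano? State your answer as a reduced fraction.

Multiply the conditional probabilities at each draw: 11/16 · 5/15 = 55/240 = 11/48.

11/48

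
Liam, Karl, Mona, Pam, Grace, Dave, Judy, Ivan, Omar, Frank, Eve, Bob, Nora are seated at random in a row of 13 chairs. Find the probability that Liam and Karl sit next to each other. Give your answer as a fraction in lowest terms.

There are 13! = 6227020800 arrangements.
Treat Liam and Karl as a block: 12! arrangements of the blocks × 2 orders within the block = 2·479001600 = 958003200.
Probability = 958003200/6227020800 = 2/13.

2/13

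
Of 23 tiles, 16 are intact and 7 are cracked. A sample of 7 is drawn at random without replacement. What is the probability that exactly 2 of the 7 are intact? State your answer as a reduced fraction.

The sample space is all 7-subsets of the 23: C(23,7) = 245157.
Selections with exactly 2 intact: choose 2 of the 16 intact and 5 of the 7 cracked, C(16,2)·C(7,5) = 120·21 = 2520.
Probability = 2520/245157 = 840/81719.

840/81719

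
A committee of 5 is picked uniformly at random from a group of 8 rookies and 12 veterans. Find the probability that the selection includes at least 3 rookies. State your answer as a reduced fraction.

There are C(20,5) = 15504 ways to choose the 5.
Favorable selections (at least 3 rookies): C(8,3)·C(12,2) + C(8,4)·C(12,1) + C(8,5)·C(12,0) = 3696 + 840 + 56 = 4592.
Probability = 4592/15504 = 287/969.

287/969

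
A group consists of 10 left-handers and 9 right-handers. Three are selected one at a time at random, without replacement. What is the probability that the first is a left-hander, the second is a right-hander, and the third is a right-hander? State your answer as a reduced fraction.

40/323

Multiply the conditional probabilities at each draw: 10/19 · 9/18 · 8/17 = 720/5814 = 40/323.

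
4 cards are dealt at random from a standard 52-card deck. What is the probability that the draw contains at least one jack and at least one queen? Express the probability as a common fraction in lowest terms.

There are C(52,4) = 270725 possible draws.
By inclusion-exclusion on the complements, draws missing all jacks or all queens: C(48,4) + C(48,4) − C(44,4) = 194580 + 194580 − 135751 = 253409.
So draws with at least one of each: 270725 − 253409 = 17316, probability 17316/270725 = 1332/20825.

1332/20825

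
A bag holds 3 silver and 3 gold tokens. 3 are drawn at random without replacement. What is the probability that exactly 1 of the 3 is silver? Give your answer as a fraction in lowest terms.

The sample space is all 3-subsets of the 6: C(6,3) = 20.
Selections with exactly 1 silver: choose 1 of the 3 silver and 2 of the 3 gold, C(3,1)·C(3,2) = 3·3 = 9.
Probability = 9/20.

9/20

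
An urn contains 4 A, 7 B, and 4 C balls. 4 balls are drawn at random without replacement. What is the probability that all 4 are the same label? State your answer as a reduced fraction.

37/1365

There are C(15,4) = 1365 ways to draw 4 balls.
All same label: C(4,4) + C(7,4) + C(4,4) = 1 + 35 + 1 = 37.
Probability = 37/1365.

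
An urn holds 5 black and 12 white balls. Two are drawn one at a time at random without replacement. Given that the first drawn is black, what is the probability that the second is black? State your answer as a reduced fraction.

After removing one black, 16 remain: 4 black and 12 white.
So the probability the next is black is 4/16 = 1/4.

1/4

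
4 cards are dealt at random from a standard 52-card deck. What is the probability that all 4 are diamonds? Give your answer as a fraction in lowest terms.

11/4165

There are C(52,4) = 270725 possible 4-card hands.
Hands that are all diamonds: C(13,4) = 715.
Probability = 715/270725 = 11/4165.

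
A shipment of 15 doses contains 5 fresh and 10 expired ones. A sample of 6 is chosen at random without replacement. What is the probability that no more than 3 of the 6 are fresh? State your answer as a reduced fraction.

954/1001

Total selections: C(15,6) = 5005.
Count the complement (more than 3 fresh): C(5,4)·C(10,2) + C(5,5)·C(10,1) = 225 + 10 = 235.
Probability = 1 − 235/5005 = 4770/5005 = 954/1001.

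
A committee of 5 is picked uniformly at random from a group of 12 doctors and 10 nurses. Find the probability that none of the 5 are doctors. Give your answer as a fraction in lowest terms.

There are C(22,5) = 26334 possible selections.
Selections with no doctors (all nurses): C(10,5) = 252.
Probability = 252/26334 = 2/209.

2/209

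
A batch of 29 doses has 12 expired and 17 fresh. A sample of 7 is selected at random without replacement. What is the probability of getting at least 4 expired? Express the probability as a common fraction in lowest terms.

38401/130065

Total selections: C(29,7) = 1560780.
Favorable selections (at least 4 expired): C(12,4)·C(17,3) + C(12,5)·C(17,2) + C(12,6)·C(17,1) + C(12,7)·C(17,0) = 336600 + 107712 + 15708 + 792 = 460812.
Probability = 460812/1560780 = 38401/130065.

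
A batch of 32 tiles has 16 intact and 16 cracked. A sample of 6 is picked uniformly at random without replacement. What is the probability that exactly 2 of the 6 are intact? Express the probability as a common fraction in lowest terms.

650/2697

Total number of selections: C(32,6) = 906192.
Selections with exactly 2 intact: choose 2 of the 16 intact and 4 of the 16 cracked, C(16,2)·C(16,4) = 120·1820 = 218400.
Probability = 218400/906192 = 650/2697.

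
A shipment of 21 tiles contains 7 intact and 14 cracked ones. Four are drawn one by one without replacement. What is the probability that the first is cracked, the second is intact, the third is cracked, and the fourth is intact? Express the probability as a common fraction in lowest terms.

91/1710

Multiply the conditional probabilities at each draw: 14/21 · 7/20 · 13/19 · 6/18 = 7644/143640 = 91/1710.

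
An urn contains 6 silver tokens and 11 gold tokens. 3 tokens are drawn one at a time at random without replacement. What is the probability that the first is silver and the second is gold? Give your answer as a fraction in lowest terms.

Multiply the conditional probabilities at each draw: 6/17 · 11/16 = 66/272 = 33/136.

33/136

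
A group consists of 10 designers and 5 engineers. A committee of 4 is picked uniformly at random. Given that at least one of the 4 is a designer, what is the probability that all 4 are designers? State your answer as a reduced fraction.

21/136

Work in counts. Selections with at least one designer: C(15,4) − C(5,4) = 1365 − 5 = 1360.
Of those, selections where all 4 are designers: C(10,4) = 210.
Conditional probability = 210/1360 = 21/136.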